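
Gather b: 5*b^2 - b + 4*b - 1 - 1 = 5*b^2 + 3*b - 2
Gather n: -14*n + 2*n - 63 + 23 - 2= -12*n - 42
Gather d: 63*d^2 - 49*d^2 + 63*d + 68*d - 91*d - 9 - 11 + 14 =14*d^2 + 40*d - 6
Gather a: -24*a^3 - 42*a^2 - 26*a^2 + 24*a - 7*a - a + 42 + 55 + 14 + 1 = -24*a^3 - 68*a^2 + 16*a + 112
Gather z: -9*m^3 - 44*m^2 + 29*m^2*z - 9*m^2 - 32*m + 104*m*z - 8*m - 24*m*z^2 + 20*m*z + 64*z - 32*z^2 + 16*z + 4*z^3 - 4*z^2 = -9*m^3 - 53*m^2 - 40*m + 4*z^3 + z^2*(-24*m - 36) + z*(29*m^2 + 124*m + 80)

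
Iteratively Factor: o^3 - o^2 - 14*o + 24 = (o - 2)*(o^2 + o - 12) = (o - 2)*(o + 4)*(o - 3)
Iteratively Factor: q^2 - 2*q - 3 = (q - 3)*(q + 1)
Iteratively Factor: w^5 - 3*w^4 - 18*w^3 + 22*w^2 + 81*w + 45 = (w + 1)*(w^4 - 4*w^3 - 14*w^2 + 36*w + 45) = (w - 5)*(w + 1)*(w^3 + w^2 - 9*w - 9) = (w - 5)*(w + 1)*(w + 3)*(w^2 - 2*w - 3) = (w - 5)*(w - 3)*(w + 1)*(w + 3)*(w + 1)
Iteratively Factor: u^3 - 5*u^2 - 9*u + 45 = (u + 3)*(u^2 - 8*u + 15) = (u - 5)*(u + 3)*(u - 3)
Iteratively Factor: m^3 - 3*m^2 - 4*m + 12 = (m - 3)*(m^2 - 4) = (m - 3)*(m + 2)*(m - 2)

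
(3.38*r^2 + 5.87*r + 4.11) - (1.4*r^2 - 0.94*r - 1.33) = 1.98*r^2 + 6.81*r + 5.44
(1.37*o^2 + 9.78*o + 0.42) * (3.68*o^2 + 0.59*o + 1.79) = 5.0416*o^4 + 36.7987*o^3 + 9.7681*o^2 + 17.754*o + 0.7518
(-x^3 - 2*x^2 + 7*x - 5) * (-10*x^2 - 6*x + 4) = 10*x^5 + 26*x^4 - 62*x^3 + 58*x - 20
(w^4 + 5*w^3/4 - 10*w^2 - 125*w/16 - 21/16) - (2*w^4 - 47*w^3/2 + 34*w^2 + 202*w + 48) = -w^4 + 99*w^3/4 - 44*w^2 - 3357*w/16 - 789/16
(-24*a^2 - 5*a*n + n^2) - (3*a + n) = -24*a^2 - 5*a*n - 3*a + n^2 - n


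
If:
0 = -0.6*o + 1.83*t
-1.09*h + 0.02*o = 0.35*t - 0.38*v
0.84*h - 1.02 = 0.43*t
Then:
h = 0.229668568858404*v + 0.414331093807101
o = 1.36839738003542*v - 4.76624125038653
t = 0.448654878700138*v - 1.56270204930706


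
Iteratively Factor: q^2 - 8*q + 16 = (q - 4)*(q - 4)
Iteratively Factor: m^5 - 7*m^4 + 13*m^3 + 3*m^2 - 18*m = (m - 3)*(m^4 - 4*m^3 + m^2 + 6*m) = (m - 3)*(m - 2)*(m^3 - 2*m^2 - 3*m) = (m - 3)*(m - 2)*(m + 1)*(m^2 - 3*m) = m*(m - 3)*(m - 2)*(m + 1)*(m - 3)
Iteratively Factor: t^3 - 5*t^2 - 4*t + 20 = (t - 2)*(t^2 - 3*t - 10) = (t - 2)*(t + 2)*(t - 5)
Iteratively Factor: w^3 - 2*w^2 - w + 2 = (w + 1)*(w^2 - 3*w + 2) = (w - 2)*(w + 1)*(w - 1)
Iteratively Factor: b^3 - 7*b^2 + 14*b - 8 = (b - 1)*(b^2 - 6*b + 8) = (b - 4)*(b - 1)*(b - 2)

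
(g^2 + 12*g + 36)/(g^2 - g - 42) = (g + 6)/(g - 7)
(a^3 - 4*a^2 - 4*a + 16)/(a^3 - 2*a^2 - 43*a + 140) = (a^2 - 4)/(a^2 + 2*a - 35)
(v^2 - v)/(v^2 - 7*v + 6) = v/(v - 6)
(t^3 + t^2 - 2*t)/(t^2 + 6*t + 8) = t*(t - 1)/(t + 4)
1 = 1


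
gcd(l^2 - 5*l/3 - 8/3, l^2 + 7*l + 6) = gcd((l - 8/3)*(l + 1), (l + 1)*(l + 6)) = l + 1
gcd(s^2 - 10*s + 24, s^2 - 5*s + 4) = s - 4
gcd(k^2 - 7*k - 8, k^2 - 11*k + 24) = k - 8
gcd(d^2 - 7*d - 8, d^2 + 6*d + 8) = 1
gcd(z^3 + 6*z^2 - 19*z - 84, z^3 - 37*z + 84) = z^2 + 3*z - 28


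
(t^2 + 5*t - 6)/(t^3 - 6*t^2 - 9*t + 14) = (t + 6)/(t^2 - 5*t - 14)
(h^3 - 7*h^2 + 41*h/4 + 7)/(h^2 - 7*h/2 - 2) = h - 7/2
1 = 1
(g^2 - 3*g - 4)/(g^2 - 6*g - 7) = (g - 4)/(g - 7)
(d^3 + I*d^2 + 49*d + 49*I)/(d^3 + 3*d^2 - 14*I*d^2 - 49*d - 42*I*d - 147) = (d^2 + 8*I*d - 7)/(d^2 + d*(3 - 7*I) - 21*I)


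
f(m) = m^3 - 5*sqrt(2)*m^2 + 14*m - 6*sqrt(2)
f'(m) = 3*m^2 - 10*sqrt(2)*m + 14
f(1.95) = -0.66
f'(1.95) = -2.17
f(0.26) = -5.31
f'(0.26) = 10.53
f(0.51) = -3.05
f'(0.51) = 7.57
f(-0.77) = -23.91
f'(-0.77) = 26.67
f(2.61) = -2.33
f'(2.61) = -2.47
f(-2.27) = -88.40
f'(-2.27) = 61.56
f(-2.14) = -80.63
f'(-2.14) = 58.00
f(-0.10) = -9.96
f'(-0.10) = 15.44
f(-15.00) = -5184.48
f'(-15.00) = 901.13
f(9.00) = 273.76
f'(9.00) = 129.72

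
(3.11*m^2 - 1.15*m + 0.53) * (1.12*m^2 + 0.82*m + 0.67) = 3.4832*m^4 + 1.2622*m^3 + 1.7343*m^2 - 0.3359*m + 0.3551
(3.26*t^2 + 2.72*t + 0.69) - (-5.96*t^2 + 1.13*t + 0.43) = 9.22*t^2 + 1.59*t + 0.26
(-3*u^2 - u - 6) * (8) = -24*u^2 - 8*u - 48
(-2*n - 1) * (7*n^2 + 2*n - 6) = -14*n^3 - 11*n^2 + 10*n + 6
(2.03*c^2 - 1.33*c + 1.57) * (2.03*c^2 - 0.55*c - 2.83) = 4.1209*c^4 - 3.8164*c^3 - 1.8263*c^2 + 2.9004*c - 4.4431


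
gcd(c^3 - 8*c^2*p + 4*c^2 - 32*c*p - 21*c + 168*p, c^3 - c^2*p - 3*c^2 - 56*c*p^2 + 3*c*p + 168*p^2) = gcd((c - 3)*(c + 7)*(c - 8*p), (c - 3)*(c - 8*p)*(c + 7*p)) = -c^2 + 8*c*p + 3*c - 24*p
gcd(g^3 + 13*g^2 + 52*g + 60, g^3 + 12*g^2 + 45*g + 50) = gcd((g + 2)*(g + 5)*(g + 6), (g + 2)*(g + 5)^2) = g^2 + 7*g + 10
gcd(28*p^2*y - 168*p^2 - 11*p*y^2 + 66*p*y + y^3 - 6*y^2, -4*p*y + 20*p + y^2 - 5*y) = -4*p + y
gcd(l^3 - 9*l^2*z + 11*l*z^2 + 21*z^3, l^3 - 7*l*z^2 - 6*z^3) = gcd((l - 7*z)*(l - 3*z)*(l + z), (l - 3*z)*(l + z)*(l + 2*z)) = -l^2 + 2*l*z + 3*z^2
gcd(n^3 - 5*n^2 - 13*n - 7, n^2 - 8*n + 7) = n - 7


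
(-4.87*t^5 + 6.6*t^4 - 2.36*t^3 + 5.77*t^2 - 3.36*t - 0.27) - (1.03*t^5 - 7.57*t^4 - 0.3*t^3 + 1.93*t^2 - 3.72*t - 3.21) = -5.9*t^5 + 14.17*t^4 - 2.06*t^3 + 3.84*t^2 + 0.36*t + 2.94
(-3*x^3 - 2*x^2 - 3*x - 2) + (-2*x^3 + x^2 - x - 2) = -5*x^3 - x^2 - 4*x - 4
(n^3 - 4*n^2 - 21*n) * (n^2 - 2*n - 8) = n^5 - 6*n^4 - 21*n^3 + 74*n^2 + 168*n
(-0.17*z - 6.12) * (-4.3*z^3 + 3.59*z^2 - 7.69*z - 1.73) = 0.731*z^4 + 25.7057*z^3 - 20.6635*z^2 + 47.3569*z + 10.5876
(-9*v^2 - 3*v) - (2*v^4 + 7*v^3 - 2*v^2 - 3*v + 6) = -2*v^4 - 7*v^3 - 7*v^2 - 6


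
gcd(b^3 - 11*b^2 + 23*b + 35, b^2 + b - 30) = b - 5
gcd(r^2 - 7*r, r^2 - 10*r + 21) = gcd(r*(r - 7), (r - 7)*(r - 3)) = r - 7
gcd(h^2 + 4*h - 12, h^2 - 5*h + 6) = h - 2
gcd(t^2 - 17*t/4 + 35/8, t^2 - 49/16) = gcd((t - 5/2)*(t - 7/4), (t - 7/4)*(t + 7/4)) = t - 7/4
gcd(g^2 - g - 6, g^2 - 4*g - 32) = 1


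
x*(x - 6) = x^2 - 6*x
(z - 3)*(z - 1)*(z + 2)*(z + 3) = z^4 + z^3 - 11*z^2 - 9*z + 18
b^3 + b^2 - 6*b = b*(b - 2)*(b + 3)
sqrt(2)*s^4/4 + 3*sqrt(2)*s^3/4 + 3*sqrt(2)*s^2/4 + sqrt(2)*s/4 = s*(s/2 + 1/2)*(s + 1)*(sqrt(2)*s/2 + sqrt(2)/2)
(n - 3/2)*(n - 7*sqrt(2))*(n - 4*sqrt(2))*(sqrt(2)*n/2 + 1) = sqrt(2)*n^4/2 - 10*n^3 - 3*sqrt(2)*n^3/4 + 15*n^2 + 17*sqrt(2)*n^2 - 51*sqrt(2)*n/2 + 56*n - 84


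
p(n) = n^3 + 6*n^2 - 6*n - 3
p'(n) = 3*n^2 + 12*n - 6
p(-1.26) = 12.09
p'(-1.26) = -16.36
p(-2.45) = 33.01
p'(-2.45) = -17.39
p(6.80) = 548.07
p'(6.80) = 214.32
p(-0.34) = -0.31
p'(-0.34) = -9.73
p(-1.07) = 9.06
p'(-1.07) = -15.41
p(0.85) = -3.15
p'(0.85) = 6.37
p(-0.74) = 4.32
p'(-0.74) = -13.24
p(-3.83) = 51.81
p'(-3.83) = -7.95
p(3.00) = 60.00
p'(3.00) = 57.00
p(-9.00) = -192.00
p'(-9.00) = 129.00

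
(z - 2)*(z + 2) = z^2 - 4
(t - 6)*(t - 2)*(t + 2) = t^3 - 6*t^2 - 4*t + 24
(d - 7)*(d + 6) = d^2 - d - 42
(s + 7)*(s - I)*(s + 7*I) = s^3 + 7*s^2 + 6*I*s^2 + 7*s + 42*I*s + 49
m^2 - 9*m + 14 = (m - 7)*(m - 2)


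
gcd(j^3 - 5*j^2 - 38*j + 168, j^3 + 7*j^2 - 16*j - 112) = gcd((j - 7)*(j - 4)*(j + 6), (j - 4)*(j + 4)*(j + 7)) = j - 4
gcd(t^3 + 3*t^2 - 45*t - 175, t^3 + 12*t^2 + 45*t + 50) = t^2 + 10*t + 25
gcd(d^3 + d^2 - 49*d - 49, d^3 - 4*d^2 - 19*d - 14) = d^2 - 6*d - 7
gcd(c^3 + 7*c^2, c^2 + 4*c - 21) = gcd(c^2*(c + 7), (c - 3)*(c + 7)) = c + 7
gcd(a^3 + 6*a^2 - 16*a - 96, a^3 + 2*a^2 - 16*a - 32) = a^2 - 16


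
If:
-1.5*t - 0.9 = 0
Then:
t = -0.60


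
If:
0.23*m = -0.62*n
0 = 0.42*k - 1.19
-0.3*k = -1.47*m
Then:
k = 2.83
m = 0.58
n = -0.21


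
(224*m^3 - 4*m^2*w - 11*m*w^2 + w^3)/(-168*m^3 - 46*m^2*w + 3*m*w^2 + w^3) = (-8*m + w)/(6*m + w)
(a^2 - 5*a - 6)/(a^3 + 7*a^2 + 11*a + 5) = (a - 6)/(a^2 + 6*a + 5)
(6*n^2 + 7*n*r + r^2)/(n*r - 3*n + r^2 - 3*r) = (6*n + r)/(r - 3)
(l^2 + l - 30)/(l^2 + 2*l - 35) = (l + 6)/(l + 7)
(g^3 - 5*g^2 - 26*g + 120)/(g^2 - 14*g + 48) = (g^2 + g - 20)/(g - 8)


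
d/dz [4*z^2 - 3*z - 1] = 8*z - 3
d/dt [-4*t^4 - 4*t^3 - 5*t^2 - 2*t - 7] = -16*t^3 - 12*t^2 - 10*t - 2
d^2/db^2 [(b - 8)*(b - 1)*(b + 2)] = 6*b - 14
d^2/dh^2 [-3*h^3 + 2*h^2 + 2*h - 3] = 4 - 18*h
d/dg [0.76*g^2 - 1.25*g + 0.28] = 1.52*g - 1.25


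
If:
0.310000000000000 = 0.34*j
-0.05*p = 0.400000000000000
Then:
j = 0.91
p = -8.00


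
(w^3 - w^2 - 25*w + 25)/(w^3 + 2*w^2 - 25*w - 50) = (w - 1)/(w + 2)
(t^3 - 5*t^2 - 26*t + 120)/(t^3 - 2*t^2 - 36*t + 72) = (t^2 + t - 20)/(t^2 + 4*t - 12)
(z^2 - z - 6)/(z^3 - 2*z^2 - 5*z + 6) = 1/(z - 1)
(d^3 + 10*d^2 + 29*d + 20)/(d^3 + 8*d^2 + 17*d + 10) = (d + 4)/(d + 2)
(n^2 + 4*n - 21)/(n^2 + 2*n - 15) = (n + 7)/(n + 5)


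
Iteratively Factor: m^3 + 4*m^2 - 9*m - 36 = (m - 3)*(m^2 + 7*m + 12) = (m - 3)*(m + 3)*(m + 4)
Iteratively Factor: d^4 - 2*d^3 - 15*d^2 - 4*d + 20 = (d - 1)*(d^3 - d^2 - 16*d - 20) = (d - 1)*(d + 2)*(d^2 - 3*d - 10) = (d - 1)*(d + 2)^2*(d - 5)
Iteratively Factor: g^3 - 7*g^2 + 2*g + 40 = (g - 5)*(g^2 - 2*g - 8) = (g - 5)*(g + 2)*(g - 4)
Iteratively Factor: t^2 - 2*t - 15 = (t - 5)*(t + 3)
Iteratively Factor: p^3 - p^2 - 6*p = (p)*(p^2 - p - 6) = p*(p + 2)*(p - 3)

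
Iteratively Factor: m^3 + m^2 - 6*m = (m + 3)*(m^2 - 2*m) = m*(m + 3)*(m - 2)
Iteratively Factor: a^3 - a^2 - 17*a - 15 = (a - 5)*(a^2 + 4*a + 3) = (a - 5)*(a + 1)*(a + 3)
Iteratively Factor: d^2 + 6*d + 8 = (d + 4)*(d + 2)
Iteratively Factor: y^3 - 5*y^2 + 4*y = (y - 1)*(y^2 - 4*y) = (y - 4)*(y - 1)*(y)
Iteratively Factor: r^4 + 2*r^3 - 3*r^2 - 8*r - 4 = (r + 2)*(r^3 - 3*r - 2) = (r - 2)*(r + 2)*(r^2 + 2*r + 1) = (r - 2)*(r + 1)*(r + 2)*(r + 1)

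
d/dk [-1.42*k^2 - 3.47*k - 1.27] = -2.84*k - 3.47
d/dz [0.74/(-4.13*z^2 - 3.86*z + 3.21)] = (6.1124*z + 2.8564)/(4.13*z^2 + 3.86*z - 3.21)^2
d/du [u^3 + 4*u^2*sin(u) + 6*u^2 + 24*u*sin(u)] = 4*u^2*cos(u) + 3*u^2 + 8*u*sin(u) + 24*u*cos(u) + 12*u + 24*sin(u)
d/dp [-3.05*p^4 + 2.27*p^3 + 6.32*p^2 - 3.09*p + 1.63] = -12.2*p^3 + 6.81*p^2 + 12.64*p - 3.09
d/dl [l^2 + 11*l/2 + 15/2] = 2*l + 11/2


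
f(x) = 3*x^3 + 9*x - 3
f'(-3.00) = 90.00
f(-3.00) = -111.00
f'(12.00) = 1305.00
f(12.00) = 5289.00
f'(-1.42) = 27.15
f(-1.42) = -24.37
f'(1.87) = 40.47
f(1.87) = 33.45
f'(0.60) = 12.24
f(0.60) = 3.05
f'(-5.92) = 324.42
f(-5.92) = -678.70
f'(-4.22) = 169.28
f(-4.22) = -266.43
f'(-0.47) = 10.99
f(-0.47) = -7.54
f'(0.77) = 14.34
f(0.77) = 5.30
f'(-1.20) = 21.96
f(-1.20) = -18.98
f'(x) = 9*x^2 + 9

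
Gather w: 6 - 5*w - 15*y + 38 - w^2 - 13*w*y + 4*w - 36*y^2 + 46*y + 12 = -w^2 + w*(-13*y - 1) - 36*y^2 + 31*y + 56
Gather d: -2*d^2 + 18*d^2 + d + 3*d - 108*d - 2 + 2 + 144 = 16*d^2 - 104*d + 144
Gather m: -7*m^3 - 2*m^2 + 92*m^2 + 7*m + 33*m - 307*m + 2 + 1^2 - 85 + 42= -7*m^3 + 90*m^2 - 267*m - 40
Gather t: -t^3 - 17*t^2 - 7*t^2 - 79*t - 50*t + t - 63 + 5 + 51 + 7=-t^3 - 24*t^2 - 128*t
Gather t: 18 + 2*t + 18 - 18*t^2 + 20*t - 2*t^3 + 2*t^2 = -2*t^3 - 16*t^2 + 22*t + 36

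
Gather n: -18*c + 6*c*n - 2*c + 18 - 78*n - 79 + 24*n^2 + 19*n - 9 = -20*c + 24*n^2 + n*(6*c - 59) - 70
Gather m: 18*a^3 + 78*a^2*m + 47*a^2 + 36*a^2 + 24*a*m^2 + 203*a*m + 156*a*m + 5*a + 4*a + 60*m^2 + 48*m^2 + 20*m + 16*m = 18*a^3 + 83*a^2 + 9*a + m^2*(24*a + 108) + m*(78*a^2 + 359*a + 36)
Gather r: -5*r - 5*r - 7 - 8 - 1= -10*r - 16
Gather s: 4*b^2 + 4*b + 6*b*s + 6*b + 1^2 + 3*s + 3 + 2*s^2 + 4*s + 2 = 4*b^2 + 10*b + 2*s^2 + s*(6*b + 7) + 6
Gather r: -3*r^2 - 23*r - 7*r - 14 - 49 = -3*r^2 - 30*r - 63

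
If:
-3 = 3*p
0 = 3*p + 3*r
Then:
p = -1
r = 1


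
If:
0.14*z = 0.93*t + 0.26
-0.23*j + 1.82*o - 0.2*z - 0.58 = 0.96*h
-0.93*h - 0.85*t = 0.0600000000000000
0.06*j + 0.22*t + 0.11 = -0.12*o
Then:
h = 0.19100474043242 - 0.13758816048098*z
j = -0.500183572586223*z - 1.31479503765774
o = 0.253275655029585 - 0.0258938767893256*z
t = 0.150537634408602*z - 0.279569892473118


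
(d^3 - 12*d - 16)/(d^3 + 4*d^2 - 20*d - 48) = (d + 2)/(d + 6)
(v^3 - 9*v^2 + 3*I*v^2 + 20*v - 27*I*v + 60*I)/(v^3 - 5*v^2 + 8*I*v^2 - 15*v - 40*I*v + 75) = (v - 4)/(v + 5*I)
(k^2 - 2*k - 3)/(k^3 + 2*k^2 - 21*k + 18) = (k + 1)/(k^2 + 5*k - 6)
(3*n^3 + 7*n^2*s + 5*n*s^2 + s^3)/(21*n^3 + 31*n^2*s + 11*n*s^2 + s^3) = (n + s)/(7*n + s)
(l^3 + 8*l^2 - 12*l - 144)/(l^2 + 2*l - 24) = l + 6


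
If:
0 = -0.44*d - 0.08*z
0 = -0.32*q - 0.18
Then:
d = -0.181818181818182*z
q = -0.56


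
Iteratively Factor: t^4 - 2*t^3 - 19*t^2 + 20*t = (t - 1)*(t^3 - t^2 - 20*t) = (t - 5)*(t - 1)*(t^2 + 4*t) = (t - 5)*(t - 1)*(t + 4)*(t)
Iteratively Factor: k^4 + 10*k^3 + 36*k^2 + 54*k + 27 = (k + 3)*(k^3 + 7*k^2 + 15*k + 9) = (k + 3)^2*(k^2 + 4*k + 3) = (k + 3)^3*(k + 1)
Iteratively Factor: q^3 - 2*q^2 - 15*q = (q - 5)*(q^2 + 3*q) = (q - 5)*(q + 3)*(q)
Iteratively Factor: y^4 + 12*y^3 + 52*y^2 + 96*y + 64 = (y + 2)*(y^3 + 10*y^2 + 32*y + 32) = (y + 2)^2*(y^2 + 8*y + 16) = (y + 2)^2*(y + 4)*(y + 4)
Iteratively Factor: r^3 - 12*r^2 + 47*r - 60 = (r - 5)*(r^2 - 7*r + 12) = (r - 5)*(r - 3)*(r - 4)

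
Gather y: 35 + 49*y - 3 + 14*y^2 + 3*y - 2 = 14*y^2 + 52*y + 30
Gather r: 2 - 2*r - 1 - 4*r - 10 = -6*r - 9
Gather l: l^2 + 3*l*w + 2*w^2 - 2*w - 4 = l^2 + 3*l*w + 2*w^2 - 2*w - 4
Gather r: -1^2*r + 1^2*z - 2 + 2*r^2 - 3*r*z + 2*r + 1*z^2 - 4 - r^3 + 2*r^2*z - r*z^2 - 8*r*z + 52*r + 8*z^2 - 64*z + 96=-r^3 + r^2*(2*z + 2) + r*(-z^2 - 11*z + 53) + 9*z^2 - 63*z + 90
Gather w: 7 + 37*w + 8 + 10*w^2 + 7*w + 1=10*w^2 + 44*w + 16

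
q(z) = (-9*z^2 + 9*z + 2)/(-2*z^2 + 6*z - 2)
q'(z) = (9 - 18*z)/(-2*z^2 + 6*z - 2) + (4*z - 6)*(-9*z^2 + 9*z + 2)/(-2*z^2 + 6*z - 2)^2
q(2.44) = -40.42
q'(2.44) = -255.07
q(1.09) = 0.52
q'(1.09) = -5.30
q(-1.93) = 2.32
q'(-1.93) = -0.56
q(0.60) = 4.73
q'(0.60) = -21.38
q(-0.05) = -0.66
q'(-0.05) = -6.08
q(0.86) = 1.83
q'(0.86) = -6.65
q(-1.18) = 1.78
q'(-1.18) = -0.94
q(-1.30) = 1.89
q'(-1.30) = -0.85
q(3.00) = 26.00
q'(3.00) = -55.50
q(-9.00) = 3.71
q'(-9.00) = -0.07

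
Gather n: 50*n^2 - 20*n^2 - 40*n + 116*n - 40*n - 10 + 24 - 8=30*n^2 + 36*n + 6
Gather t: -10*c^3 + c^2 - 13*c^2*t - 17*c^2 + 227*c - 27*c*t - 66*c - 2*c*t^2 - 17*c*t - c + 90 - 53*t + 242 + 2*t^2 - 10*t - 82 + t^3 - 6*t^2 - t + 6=-10*c^3 - 16*c^2 + 160*c + t^3 + t^2*(-2*c - 4) + t*(-13*c^2 - 44*c - 64) + 256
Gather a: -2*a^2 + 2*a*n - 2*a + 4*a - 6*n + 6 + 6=-2*a^2 + a*(2*n + 2) - 6*n + 12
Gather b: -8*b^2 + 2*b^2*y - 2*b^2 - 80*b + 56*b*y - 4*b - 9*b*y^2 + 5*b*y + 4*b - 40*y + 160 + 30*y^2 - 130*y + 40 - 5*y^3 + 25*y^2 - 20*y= b^2*(2*y - 10) + b*(-9*y^2 + 61*y - 80) - 5*y^3 + 55*y^2 - 190*y + 200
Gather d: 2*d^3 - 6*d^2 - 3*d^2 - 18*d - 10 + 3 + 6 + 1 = 2*d^3 - 9*d^2 - 18*d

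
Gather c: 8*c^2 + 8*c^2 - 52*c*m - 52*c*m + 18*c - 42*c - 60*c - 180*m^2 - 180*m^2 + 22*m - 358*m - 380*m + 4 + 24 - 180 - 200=16*c^2 + c*(-104*m - 84) - 360*m^2 - 716*m - 352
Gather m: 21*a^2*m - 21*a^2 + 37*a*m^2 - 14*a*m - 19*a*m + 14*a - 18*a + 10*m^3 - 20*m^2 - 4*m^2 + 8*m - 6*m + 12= -21*a^2 - 4*a + 10*m^3 + m^2*(37*a - 24) + m*(21*a^2 - 33*a + 2) + 12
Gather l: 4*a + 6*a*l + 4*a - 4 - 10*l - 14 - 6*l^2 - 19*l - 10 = 8*a - 6*l^2 + l*(6*a - 29) - 28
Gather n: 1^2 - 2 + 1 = 0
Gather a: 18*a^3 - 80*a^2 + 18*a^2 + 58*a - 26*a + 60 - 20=18*a^3 - 62*a^2 + 32*a + 40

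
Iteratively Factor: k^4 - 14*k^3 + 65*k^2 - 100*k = (k - 4)*(k^3 - 10*k^2 + 25*k) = (k - 5)*(k - 4)*(k^2 - 5*k) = (k - 5)^2*(k - 4)*(k)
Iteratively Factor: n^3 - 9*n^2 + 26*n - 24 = (n - 4)*(n^2 - 5*n + 6) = (n - 4)*(n - 2)*(n - 3)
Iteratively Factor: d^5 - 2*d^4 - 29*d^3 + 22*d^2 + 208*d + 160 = (d + 2)*(d^4 - 4*d^3 - 21*d^2 + 64*d + 80) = (d + 2)*(d + 4)*(d^3 - 8*d^2 + 11*d + 20) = (d + 1)*(d + 2)*(d + 4)*(d^2 - 9*d + 20) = (d - 5)*(d + 1)*(d + 2)*(d + 4)*(d - 4)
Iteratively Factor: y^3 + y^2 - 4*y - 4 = (y + 1)*(y^2 - 4) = (y + 1)*(y + 2)*(y - 2)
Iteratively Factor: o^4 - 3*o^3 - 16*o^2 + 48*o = (o)*(o^3 - 3*o^2 - 16*o + 48) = o*(o + 4)*(o^2 - 7*o + 12) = o*(o - 3)*(o + 4)*(o - 4)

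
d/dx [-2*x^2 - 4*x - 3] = -4*x - 4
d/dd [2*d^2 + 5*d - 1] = 4*d + 5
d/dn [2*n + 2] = 2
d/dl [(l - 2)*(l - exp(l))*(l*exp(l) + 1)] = (1 - exp(l))*(l - 2)*(l*exp(l) + 1) + (l - 2)*(l + 1)*(l - exp(l))*exp(l) + (l - exp(l))*(l*exp(l) + 1)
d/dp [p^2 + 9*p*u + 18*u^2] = 2*p + 9*u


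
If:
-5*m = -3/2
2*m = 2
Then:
No Solution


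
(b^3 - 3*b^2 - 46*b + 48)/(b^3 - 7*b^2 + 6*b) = (b^2 - 2*b - 48)/(b*(b - 6))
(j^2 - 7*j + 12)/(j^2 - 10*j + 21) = (j - 4)/(j - 7)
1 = 1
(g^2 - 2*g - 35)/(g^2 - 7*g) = (g + 5)/g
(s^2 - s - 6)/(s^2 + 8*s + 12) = (s - 3)/(s + 6)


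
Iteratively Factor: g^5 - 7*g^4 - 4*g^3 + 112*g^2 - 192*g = (g - 4)*(g^4 - 3*g^3 - 16*g^2 + 48*g) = (g - 4)*(g - 3)*(g^3 - 16*g) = (g - 4)^2*(g - 3)*(g^2 + 4*g) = g*(g - 4)^2*(g - 3)*(g + 4)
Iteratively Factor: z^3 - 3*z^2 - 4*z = (z - 4)*(z^2 + z) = z*(z - 4)*(z + 1)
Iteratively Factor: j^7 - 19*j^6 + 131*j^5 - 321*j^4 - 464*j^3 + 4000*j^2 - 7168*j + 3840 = (j - 1)*(j^6 - 18*j^5 + 113*j^4 - 208*j^3 - 672*j^2 + 3328*j - 3840) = (j - 1)*(j + 3)*(j^5 - 21*j^4 + 176*j^3 - 736*j^2 + 1536*j - 1280) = (j - 5)*(j - 1)*(j + 3)*(j^4 - 16*j^3 + 96*j^2 - 256*j + 256) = (j - 5)*(j - 4)*(j - 1)*(j + 3)*(j^3 - 12*j^2 + 48*j - 64) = (j - 5)*(j - 4)^2*(j - 1)*(j + 3)*(j^2 - 8*j + 16) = (j - 5)*(j - 4)^3*(j - 1)*(j + 3)*(j - 4)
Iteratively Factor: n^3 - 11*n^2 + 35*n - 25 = (n - 5)*(n^2 - 6*n + 5) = (n - 5)*(n - 1)*(n - 5)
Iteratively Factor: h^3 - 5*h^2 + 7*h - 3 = (h - 1)*(h^2 - 4*h + 3) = (h - 3)*(h - 1)*(h - 1)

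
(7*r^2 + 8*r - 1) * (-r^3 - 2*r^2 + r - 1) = -7*r^5 - 22*r^4 - 8*r^3 + 3*r^2 - 9*r + 1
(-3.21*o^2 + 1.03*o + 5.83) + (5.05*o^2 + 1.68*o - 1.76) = 1.84*o^2 + 2.71*o + 4.07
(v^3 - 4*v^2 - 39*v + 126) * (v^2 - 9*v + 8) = v^5 - 13*v^4 + 5*v^3 + 445*v^2 - 1446*v + 1008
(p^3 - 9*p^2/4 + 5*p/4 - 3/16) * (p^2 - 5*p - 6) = p^5 - 29*p^4/4 + 13*p^3/2 + 113*p^2/16 - 105*p/16 + 9/8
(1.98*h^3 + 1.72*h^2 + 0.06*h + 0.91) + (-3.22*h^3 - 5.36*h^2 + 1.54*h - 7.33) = -1.24*h^3 - 3.64*h^2 + 1.6*h - 6.42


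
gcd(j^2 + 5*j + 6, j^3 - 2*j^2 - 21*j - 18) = j + 3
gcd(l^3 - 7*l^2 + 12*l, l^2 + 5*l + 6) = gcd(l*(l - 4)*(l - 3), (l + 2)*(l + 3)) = 1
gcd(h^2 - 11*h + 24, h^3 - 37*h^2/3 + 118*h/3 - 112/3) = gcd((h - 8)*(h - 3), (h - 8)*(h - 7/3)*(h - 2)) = h - 8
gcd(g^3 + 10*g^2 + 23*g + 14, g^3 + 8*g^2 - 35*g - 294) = g + 7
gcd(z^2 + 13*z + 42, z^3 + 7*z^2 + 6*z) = z + 6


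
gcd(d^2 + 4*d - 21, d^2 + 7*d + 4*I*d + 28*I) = d + 7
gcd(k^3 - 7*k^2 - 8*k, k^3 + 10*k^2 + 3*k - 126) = 1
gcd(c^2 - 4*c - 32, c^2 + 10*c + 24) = c + 4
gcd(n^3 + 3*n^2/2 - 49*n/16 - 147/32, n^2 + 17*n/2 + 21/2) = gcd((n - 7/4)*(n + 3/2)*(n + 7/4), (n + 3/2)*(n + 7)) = n + 3/2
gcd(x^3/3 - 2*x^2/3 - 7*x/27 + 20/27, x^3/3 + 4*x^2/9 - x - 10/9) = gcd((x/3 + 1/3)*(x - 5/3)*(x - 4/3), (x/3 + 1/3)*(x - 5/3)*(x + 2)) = x^2 - 2*x/3 - 5/3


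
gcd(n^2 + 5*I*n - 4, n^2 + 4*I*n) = n + 4*I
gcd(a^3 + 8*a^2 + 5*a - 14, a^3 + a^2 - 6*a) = 1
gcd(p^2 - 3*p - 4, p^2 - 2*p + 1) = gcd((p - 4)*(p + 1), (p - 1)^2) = 1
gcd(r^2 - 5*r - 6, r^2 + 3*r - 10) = 1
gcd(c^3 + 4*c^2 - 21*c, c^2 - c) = c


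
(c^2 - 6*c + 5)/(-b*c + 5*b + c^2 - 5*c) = (1 - c)/(b - c)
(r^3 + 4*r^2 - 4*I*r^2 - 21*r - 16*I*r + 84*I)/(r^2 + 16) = (r^2 + 4*r - 21)/(r + 4*I)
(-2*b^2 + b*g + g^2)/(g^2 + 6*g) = (-2*b^2 + b*g + g^2)/(g*(g + 6))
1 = 1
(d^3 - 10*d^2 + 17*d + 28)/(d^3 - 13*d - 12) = (d - 7)/(d + 3)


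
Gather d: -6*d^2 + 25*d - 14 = -6*d^2 + 25*d - 14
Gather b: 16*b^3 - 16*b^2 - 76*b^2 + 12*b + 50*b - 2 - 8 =16*b^3 - 92*b^2 + 62*b - 10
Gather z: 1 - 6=-5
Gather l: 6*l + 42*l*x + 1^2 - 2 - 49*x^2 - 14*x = l*(42*x + 6) - 49*x^2 - 14*x - 1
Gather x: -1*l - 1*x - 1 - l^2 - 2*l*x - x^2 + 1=-l^2 - l - x^2 + x*(-2*l - 1)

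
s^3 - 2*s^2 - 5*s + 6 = (s - 3)*(s - 1)*(s + 2)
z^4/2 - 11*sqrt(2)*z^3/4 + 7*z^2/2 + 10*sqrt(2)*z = z*(z/2 + sqrt(2)/2)*(z - 4*sqrt(2))*(z - 5*sqrt(2)/2)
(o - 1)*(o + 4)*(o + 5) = o^3 + 8*o^2 + 11*o - 20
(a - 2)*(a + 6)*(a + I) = a^3 + 4*a^2 + I*a^2 - 12*a + 4*I*a - 12*I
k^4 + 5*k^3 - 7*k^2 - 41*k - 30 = (k - 3)*(k + 1)*(k + 2)*(k + 5)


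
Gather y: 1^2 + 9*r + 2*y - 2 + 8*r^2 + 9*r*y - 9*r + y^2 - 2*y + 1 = 8*r^2 + 9*r*y + y^2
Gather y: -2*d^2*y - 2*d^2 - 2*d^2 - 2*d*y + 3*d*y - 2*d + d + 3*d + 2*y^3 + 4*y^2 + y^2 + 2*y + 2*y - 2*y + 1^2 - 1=-4*d^2 + 2*d + 2*y^3 + 5*y^2 + y*(-2*d^2 + d + 2)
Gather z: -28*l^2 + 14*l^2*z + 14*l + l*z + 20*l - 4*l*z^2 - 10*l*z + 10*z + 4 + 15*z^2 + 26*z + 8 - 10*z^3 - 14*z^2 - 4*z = -28*l^2 + 34*l - 10*z^3 + z^2*(1 - 4*l) + z*(14*l^2 - 9*l + 32) + 12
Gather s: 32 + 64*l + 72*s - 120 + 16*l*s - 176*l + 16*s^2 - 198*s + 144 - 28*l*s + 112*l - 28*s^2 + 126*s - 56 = -12*l*s - 12*s^2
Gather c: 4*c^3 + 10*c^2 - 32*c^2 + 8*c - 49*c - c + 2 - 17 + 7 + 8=4*c^3 - 22*c^2 - 42*c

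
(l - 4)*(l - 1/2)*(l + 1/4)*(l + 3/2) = l^4 - 11*l^3/4 - 11*l^2/2 + 29*l/16 + 3/4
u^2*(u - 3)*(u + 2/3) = u^4 - 7*u^3/3 - 2*u^2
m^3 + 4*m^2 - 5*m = m*(m - 1)*(m + 5)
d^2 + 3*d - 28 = (d - 4)*(d + 7)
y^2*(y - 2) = y^3 - 2*y^2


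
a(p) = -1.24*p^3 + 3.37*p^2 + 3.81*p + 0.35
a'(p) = -3.72*p^2 + 6.74*p + 3.81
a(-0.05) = 0.17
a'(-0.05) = 3.46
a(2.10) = 11.73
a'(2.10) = 1.56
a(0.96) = 6.02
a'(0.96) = 6.85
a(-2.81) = 43.77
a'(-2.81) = -44.50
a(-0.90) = 0.55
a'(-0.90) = -5.27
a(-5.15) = 239.48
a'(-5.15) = -129.56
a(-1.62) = 8.29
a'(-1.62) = -16.87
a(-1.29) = 3.71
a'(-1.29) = -11.08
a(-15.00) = 4886.45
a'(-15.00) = -934.29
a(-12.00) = 2582.63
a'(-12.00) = -612.75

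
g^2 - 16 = (g - 4)*(g + 4)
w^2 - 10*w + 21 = (w - 7)*(w - 3)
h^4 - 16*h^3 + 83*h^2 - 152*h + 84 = (h - 7)*(h - 6)*(h - 2)*(h - 1)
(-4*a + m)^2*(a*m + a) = 16*a^3*m + 16*a^3 - 8*a^2*m^2 - 8*a^2*m + a*m^3 + a*m^2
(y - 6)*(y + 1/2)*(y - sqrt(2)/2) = y^3 - 11*y^2/2 - sqrt(2)*y^2/2 - 3*y + 11*sqrt(2)*y/4 + 3*sqrt(2)/2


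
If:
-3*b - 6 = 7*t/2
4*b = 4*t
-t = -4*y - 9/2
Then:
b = -12/13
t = -12/13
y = -141/104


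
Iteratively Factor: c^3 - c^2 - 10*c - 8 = (c + 1)*(c^2 - 2*c - 8) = (c - 4)*(c + 1)*(c + 2)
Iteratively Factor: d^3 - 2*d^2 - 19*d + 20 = (d - 5)*(d^2 + 3*d - 4) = (d - 5)*(d + 4)*(d - 1)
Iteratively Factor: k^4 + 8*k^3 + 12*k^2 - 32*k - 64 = (k + 2)*(k^3 + 6*k^2 - 32) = (k + 2)*(k + 4)*(k^2 + 2*k - 8) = (k - 2)*(k + 2)*(k + 4)*(k + 4)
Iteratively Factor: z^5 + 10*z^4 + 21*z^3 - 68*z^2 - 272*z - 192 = (z + 4)*(z^4 + 6*z^3 - 3*z^2 - 56*z - 48) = (z + 4)^2*(z^3 + 2*z^2 - 11*z - 12) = (z + 4)^3*(z^2 - 2*z - 3) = (z + 1)*(z + 4)^3*(z - 3)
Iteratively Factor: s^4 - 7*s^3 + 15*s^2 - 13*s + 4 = (s - 1)*(s^3 - 6*s^2 + 9*s - 4) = (s - 1)^2*(s^2 - 5*s + 4) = (s - 1)^3*(s - 4)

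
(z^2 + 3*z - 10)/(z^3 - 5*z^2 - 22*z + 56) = (z + 5)/(z^2 - 3*z - 28)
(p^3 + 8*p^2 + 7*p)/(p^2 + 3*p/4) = 4*(p^2 + 8*p + 7)/(4*p + 3)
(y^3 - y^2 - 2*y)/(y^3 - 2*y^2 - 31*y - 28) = y*(y - 2)/(y^2 - 3*y - 28)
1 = 1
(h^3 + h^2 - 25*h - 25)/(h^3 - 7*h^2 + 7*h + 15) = (h + 5)/(h - 3)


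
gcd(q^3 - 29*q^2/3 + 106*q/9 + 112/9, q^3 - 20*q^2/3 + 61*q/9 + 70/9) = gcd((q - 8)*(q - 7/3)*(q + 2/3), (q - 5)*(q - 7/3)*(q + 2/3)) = q^2 - 5*q/3 - 14/9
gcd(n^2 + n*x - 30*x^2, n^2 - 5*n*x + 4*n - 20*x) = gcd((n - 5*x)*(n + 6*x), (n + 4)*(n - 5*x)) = -n + 5*x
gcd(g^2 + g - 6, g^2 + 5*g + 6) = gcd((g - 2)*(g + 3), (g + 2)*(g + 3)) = g + 3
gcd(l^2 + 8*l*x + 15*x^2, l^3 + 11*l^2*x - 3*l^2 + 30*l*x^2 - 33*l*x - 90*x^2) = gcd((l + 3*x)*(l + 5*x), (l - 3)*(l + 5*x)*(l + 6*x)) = l + 5*x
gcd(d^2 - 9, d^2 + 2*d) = 1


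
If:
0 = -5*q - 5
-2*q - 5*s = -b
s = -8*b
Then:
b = -2/41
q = -1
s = 16/41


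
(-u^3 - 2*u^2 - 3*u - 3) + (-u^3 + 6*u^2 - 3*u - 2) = -2*u^3 + 4*u^2 - 6*u - 5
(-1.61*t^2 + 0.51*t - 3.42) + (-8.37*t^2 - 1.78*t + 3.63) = -9.98*t^2 - 1.27*t + 0.21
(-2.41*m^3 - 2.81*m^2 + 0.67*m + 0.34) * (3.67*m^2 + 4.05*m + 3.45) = -8.8447*m^5 - 20.0732*m^4 - 17.2361*m^3 - 5.7332*m^2 + 3.6885*m + 1.173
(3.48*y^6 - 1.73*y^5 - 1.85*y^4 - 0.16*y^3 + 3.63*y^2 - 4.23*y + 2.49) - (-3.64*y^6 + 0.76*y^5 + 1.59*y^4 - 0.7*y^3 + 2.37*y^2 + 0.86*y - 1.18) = 7.12*y^6 - 2.49*y^5 - 3.44*y^4 + 0.54*y^3 + 1.26*y^2 - 5.09*y + 3.67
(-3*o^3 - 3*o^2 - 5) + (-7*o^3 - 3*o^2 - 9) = -10*o^3 - 6*o^2 - 14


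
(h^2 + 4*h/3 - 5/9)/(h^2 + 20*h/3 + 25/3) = (h - 1/3)/(h + 5)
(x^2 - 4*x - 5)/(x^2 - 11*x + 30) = (x + 1)/(x - 6)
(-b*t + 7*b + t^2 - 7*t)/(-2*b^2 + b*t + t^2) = (t - 7)/(2*b + t)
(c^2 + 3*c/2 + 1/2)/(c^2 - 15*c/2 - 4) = (c + 1)/(c - 8)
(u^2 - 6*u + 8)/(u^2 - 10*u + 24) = (u - 2)/(u - 6)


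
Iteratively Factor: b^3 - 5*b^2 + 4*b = (b)*(b^2 - 5*b + 4) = b*(b - 1)*(b - 4)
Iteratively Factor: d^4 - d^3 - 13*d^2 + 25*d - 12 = (d - 1)*(d^3 - 13*d + 12) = (d - 1)^2*(d^2 + d - 12) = (d - 3)*(d - 1)^2*(d + 4)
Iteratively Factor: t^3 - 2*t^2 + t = (t - 1)*(t^2 - t) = t*(t - 1)*(t - 1)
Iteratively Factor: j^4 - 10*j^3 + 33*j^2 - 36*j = (j)*(j^3 - 10*j^2 + 33*j - 36) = j*(j - 3)*(j^2 - 7*j + 12) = j*(j - 4)*(j - 3)*(j - 3)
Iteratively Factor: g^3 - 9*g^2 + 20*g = (g)*(g^2 - 9*g + 20) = g*(g - 4)*(g - 5)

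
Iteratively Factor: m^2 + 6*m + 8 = (m + 2)*(m + 4)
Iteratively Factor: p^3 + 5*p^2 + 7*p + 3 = (p + 3)*(p^2 + 2*p + 1) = (p + 1)*(p + 3)*(p + 1)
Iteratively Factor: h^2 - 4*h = (h - 4)*(h)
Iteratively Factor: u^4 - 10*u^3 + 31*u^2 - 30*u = (u)*(u^3 - 10*u^2 + 31*u - 30) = u*(u - 3)*(u^2 - 7*u + 10) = u*(u - 5)*(u - 3)*(u - 2)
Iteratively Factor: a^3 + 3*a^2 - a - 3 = (a - 1)*(a^2 + 4*a + 3) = (a - 1)*(a + 1)*(a + 3)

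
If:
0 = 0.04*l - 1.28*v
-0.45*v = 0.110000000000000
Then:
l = -7.82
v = -0.24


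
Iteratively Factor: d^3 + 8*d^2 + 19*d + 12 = (d + 3)*(d^2 + 5*d + 4) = (d + 1)*(d + 3)*(d + 4)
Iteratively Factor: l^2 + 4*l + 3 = (l + 1)*(l + 3)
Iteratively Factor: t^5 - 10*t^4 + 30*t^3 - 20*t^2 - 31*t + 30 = (t - 5)*(t^4 - 5*t^3 + 5*t^2 + 5*t - 6) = (t - 5)*(t + 1)*(t^3 - 6*t^2 + 11*t - 6) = (t - 5)*(t - 1)*(t + 1)*(t^2 - 5*t + 6) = (t - 5)*(t - 3)*(t - 1)*(t + 1)*(t - 2)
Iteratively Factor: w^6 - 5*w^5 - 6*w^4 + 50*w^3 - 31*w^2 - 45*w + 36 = (w + 1)*(w^5 - 6*w^4 + 50*w^2 - 81*w + 36) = (w - 1)*(w + 1)*(w^4 - 5*w^3 - 5*w^2 + 45*w - 36) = (w - 1)^2*(w + 1)*(w^3 - 4*w^2 - 9*w + 36) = (w - 3)*(w - 1)^2*(w + 1)*(w^2 - w - 12) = (w - 3)*(w - 1)^2*(w + 1)*(w + 3)*(w - 4)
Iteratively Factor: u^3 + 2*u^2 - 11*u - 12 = (u - 3)*(u^2 + 5*u + 4) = (u - 3)*(u + 4)*(u + 1)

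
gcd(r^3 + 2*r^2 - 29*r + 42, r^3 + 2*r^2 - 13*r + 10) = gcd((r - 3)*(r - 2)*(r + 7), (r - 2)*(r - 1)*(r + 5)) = r - 2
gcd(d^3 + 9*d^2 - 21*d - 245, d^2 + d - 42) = d + 7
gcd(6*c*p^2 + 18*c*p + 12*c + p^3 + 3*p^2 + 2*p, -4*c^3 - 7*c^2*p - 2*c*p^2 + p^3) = 1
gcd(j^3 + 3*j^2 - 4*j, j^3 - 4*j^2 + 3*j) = j^2 - j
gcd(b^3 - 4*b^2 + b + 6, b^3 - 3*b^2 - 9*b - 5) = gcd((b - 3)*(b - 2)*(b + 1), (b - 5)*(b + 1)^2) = b + 1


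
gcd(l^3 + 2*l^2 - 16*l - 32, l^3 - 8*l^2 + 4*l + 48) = l^2 - 2*l - 8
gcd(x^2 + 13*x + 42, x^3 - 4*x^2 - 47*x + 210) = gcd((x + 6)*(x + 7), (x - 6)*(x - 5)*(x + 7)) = x + 7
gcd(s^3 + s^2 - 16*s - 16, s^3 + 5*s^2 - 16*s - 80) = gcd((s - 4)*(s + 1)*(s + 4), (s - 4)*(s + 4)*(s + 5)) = s^2 - 16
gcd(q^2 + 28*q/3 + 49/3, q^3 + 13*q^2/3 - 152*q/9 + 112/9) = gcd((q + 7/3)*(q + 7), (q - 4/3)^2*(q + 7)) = q + 7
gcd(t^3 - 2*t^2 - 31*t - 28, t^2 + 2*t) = 1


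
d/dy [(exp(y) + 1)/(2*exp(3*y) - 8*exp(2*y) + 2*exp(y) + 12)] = (5/2 - exp(y))*exp(y)/(exp(4*y) - 10*exp(3*y) + 37*exp(2*y) - 60*exp(y) + 36)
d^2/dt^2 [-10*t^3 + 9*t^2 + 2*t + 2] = 18 - 60*t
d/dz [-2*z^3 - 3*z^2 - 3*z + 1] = -6*z^2 - 6*z - 3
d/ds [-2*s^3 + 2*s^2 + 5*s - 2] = -6*s^2 + 4*s + 5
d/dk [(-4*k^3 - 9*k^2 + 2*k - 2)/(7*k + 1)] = (-56*k^3 - 75*k^2 - 18*k + 16)/(49*k^2 + 14*k + 1)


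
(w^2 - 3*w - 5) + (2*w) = w^2 - w - 5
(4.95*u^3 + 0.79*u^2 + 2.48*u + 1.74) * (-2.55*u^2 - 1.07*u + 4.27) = -12.6225*u^5 - 7.311*u^4 + 13.9672*u^3 - 3.7173*u^2 + 8.7278*u + 7.4298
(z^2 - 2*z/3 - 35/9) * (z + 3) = z^3 + 7*z^2/3 - 53*z/9 - 35/3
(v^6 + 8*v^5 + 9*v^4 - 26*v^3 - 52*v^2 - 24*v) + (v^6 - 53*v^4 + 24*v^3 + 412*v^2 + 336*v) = 2*v^6 + 8*v^5 - 44*v^4 - 2*v^3 + 360*v^2 + 312*v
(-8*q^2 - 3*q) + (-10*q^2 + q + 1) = -18*q^2 - 2*q + 1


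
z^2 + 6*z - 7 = (z - 1)*(z + 7)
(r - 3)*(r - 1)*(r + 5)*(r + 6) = r^4 + 7*r^3 - 11*r^2 - 87*r + 90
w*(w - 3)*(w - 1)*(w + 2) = w^4 - 2*w^3 - 5*w^2 + 6*w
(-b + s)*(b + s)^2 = -b^3 - b^2*s + b*s^2 + s^3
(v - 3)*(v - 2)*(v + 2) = v^3 - 3*v^2 - 4*v + 12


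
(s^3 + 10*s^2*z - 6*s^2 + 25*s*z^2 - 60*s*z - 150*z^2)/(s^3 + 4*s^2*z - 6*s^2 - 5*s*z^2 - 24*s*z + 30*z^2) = (-s - 5*z)/(-s + z)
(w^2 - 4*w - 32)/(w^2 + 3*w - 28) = (w^2 - 4*w - 32)/(w^2 + 3*w - 28)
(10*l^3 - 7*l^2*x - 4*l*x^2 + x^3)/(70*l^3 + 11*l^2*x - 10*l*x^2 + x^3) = (-l + x)/(-7*l + x)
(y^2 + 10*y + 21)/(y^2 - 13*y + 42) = (y^2 + 10*y + 21)/(y^2 - 13*y + 42)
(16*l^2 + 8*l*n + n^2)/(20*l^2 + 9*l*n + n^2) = (4*l + n)/(5*l + n)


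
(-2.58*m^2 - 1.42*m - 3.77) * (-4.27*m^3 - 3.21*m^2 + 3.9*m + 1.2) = 11.0166*m^5 + 14.3452*m^4 + 10.5941*m^3 + 3.4677*m^2 - 16.407*m - 4.524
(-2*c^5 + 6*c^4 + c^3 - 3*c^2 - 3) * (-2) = 4*c^5 - 12*c^4 - 2*c^3 + 6*c^2 + 6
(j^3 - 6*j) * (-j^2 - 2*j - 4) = -j^5 - 2*j^4 + 2*j^3 + 12*j^2 + 24*j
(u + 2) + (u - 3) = 2*u - 1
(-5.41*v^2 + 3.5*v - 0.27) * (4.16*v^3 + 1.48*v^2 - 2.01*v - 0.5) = -22.5056*v^5 + 6.5532*v^4 + 14.9309*v^3 - 4.7296*v^2 - 1.2073*v + 0.135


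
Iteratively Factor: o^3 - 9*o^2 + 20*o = (o - 4)*(o^2 - 5*o) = o*(o - 4)*(o - 5)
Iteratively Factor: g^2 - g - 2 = (g + 1)*(g - 2)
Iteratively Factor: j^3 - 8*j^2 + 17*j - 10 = (j - 2)*(j^2 - 6*j + 5) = (j - 5)*(j - 2)*(j - 1)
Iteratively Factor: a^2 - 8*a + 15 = (a - 5)*(a - 3)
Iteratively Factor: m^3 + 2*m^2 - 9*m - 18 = (m + 3)*(m^2 - m - 6) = (m + 2)*(m + 3)*(m - 3)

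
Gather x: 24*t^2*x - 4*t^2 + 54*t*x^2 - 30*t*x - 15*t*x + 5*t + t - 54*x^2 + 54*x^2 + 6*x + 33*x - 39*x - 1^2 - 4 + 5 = -4*t^2 + 54*t*x^2 + 6*t + x*(24*t^2 - 45*t)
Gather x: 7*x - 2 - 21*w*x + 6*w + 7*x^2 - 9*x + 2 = 6*w + 7*x^2 + x*(-21*w - 2)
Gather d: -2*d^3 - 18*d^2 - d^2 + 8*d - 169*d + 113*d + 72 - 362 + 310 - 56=-2*d^3 - 19*d^2 - 48*d - 36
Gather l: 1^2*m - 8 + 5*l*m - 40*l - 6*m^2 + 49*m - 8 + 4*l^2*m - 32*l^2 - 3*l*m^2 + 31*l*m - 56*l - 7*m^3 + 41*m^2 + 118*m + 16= l^2*(4*m - 32) + l*(-3*m^2 + 36*m - 96) - 7*m^3 + 35*m^2 + 168*m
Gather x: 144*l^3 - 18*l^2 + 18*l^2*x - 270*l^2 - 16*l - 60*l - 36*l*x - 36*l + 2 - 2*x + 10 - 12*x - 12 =144*l^3 - 288*l^2 - 112*l + x*(18*l^2 - 36*l - 14)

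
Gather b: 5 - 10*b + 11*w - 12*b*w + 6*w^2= b*(-12*w - 10) + 6*w^2 + 11*w + 5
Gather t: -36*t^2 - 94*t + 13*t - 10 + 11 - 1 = -36*t^2 - 81*t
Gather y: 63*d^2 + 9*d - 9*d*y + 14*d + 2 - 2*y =63*d^2 + 23*d + y*(-9*d - 2) + 2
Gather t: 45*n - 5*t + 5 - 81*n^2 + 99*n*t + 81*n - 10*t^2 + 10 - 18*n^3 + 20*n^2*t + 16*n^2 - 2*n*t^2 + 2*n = -18*n^3 - 65*n^2 + 128*n + t^2*(-2*n - 10) + t*(20*n^2 + 99*n - 5) + 15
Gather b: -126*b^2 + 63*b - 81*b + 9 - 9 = -126*b^2 - 18*b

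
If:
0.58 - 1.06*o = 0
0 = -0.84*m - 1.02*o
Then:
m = -0.66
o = 0.55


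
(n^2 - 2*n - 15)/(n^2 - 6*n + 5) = (n + 3)/(n - 1)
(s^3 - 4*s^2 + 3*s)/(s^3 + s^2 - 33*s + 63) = s*(s - 1)/(s^2 + 4*s - 21)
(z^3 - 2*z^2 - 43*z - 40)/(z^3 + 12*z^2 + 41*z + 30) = (z - 8)/(z + 6)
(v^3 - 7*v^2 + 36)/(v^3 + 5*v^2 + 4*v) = (v^3 - 7*v^2 + 36)/(v*(v^2 + 5*v + 4))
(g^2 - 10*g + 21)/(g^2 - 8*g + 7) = (g - 3)/(g - 1)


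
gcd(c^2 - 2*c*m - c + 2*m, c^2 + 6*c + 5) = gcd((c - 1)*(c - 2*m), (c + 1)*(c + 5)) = 1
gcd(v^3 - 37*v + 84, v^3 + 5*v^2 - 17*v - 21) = v^2 + 4*v - 21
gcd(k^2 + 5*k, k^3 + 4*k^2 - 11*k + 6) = 1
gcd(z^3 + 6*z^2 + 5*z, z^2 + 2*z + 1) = z + 1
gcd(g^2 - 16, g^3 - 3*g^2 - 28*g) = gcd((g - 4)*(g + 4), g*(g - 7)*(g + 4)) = g + 4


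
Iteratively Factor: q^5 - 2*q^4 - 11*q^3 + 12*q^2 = (q - 1)*(q^4 - q^3 - 12*q^2) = q*(q - 1)*(q^3 - q^2 - 12*q) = q^2*(q - 1)*(q^2 - q - 12) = q^2*(q - 4)*(q - 1)*(q + 3)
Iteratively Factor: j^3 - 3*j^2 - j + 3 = (j - 3)*(j^2 - 1) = (j - 3)*(j - 1)*(j + 1)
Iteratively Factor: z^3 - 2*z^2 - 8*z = (z + 2)*(z^2 - 4*z) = (z - 4)*(z + 2)*(z)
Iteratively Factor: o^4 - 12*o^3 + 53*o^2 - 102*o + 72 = (o - 3)*(o^3 - 9*o^2 + 26*o - 24) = (o - 3)*(o - 2)*(o^2 - 7*o + 12) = (o - 3)^2*(o - 2)*(o - 4)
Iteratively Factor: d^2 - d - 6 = (d + 2)*(d - 3)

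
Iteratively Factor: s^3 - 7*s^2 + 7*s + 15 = (s - 3)*(s^2 - 4*s - 5) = (s - 5)*(s - 3)*(s + 1)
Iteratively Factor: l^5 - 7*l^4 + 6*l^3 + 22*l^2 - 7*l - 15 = (l - 5)*(l^4 - 2*l^3 - 4*l^2 + 2*l + 3) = (l - 5)*(l + 1)*(l^3 - 3*l^2 - l + 3) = (l - 5)*(l + 1)^2*(l^2 - 4*l + 3) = (l - 5)*(l - 1)*(l + 1)^2*(l - 3)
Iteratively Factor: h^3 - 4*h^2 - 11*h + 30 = (h + 3)*(h^2 - 7*h + 10) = (h - 5)*(h + 3)*(h - 2)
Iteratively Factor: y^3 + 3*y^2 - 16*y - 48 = (y - 4)*(y^2 + 7*y + 12) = (y - 4)*(y + 3)*(y + 4)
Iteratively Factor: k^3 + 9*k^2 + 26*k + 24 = (k + 2)*(k^2 + 7*k + 12) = (k + 2)*(k + 3)*(k + 4)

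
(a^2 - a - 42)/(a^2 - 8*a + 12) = (a^2 - a - 42)/(a^2 - 8*a + 12)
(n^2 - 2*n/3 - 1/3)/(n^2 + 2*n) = (3*n^2 - 2*n - 1)/(3*n*(n + 2))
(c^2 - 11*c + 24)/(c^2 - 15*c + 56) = (c - 3)/(c - 7)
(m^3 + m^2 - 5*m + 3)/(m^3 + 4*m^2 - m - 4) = (m^2 + 2*m - 3)/(m^2 + 5*m + 4)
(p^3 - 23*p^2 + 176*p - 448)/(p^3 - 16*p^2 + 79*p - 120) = (p^2 - 15*p + 56)/(p^2 - 8*p + 15)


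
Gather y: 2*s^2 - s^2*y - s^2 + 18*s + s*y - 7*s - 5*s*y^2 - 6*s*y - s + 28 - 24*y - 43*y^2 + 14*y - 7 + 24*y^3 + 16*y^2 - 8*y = s^2 + 10*s + 24*y^3 + y^2*(-5*s - 27) + y*(-s^2 - 5*s - 18) + 21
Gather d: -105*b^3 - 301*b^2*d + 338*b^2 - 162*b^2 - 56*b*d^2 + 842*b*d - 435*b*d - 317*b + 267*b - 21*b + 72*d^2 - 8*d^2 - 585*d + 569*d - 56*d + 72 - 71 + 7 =-105*b^3 + 176*b^2 - 71*b + d^2*(64 - 56*b) + d*(-301*b^2 + 407*b - 72) + 8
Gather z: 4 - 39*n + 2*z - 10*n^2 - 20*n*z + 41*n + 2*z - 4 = -10*n^2 + 2*n + z*(4 - 20*n)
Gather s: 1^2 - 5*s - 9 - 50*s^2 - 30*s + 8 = -50*s^2 - 35*s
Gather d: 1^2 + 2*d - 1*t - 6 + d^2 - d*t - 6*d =d^2 + d*(-t - 4) - t - 5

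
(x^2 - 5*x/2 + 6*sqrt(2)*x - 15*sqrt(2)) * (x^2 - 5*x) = x^4 - 15*x^3/2 + 6*sqrt(2)*x^3 - 45*sqrt(2)*x^2 + 25*x^2/2 + 75*sqrt(2)*x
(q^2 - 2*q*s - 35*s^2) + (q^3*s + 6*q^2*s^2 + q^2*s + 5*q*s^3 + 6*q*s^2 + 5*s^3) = q^3*s + 6*q^2*s^2 + q^2*s + q^2 + 5*q*s^3 + 6*q*s^2 - 2*q*s + 5*s^3 - 35*s^2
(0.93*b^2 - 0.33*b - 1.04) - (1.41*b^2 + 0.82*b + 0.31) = -0.48*b^2 - 1.15*b - 1.35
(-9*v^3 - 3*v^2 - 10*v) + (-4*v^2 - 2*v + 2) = -9*v^3 - 7*v^2 - 12*v + 2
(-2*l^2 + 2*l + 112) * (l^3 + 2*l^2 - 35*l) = -2*l^5 - 2*l^4 + 186*l^3 + 154*l^2 - 3920*l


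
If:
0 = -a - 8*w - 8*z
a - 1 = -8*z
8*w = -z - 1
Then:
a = 1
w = -1/8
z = 0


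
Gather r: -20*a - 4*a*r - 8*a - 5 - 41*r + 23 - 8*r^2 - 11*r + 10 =-28*a - 8*r^2 + r*(-4*a - 52) + 28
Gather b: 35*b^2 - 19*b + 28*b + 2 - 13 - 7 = 35*b^2 + 9*b - 18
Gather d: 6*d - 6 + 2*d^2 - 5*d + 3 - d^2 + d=d^2 + 2*d - 3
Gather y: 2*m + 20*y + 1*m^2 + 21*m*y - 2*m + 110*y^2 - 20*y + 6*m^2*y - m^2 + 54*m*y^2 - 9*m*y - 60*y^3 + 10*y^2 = -60*y^3 + y^2*(54*m + 120) + y*(6*m^2 + 12*m)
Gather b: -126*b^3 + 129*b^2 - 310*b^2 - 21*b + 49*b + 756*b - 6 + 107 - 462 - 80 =-126*b^3 - 181*b^2 + 784*b - 441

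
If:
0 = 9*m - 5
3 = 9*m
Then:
No Solution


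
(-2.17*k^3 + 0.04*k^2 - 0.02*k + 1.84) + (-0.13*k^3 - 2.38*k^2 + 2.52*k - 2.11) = -2.3*k^3 - 2.34*k^2 + 2.5*k - 0.27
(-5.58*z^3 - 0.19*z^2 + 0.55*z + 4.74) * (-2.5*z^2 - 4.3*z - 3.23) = 13.95*z^5 + 24.469*z^4 + 17.4654*z^3 - 13.6013*z^2 - 22.1585*z - 15.3102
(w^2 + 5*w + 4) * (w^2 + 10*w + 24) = w^4 + 15*w^3 + 78*w^2 + 160*w + 96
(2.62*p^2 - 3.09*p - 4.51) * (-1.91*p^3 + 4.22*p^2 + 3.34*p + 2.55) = -5.0042*p^5 + 16.9583*p^4 + 4.3251*p^3 - 22.6718*p^2 - 22.9429*p - 11.5005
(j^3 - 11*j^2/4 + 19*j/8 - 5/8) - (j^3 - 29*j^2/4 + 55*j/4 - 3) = 9*j^2/2 - 91*j/8 + 19/8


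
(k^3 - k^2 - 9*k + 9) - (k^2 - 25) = k^3 - 2*k^2 - 9*k + 34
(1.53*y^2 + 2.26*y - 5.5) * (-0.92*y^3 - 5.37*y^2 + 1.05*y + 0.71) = -1.4076*y^5 - 10.2953*y^4 - 5.4697*y^3 + 32.9943*y^2 - 4.1704*y - 3.905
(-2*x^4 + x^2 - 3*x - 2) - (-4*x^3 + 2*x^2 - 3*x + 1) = -2*x^4 + 4*x^3 - x^2 - 3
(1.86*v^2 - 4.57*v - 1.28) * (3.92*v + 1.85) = 7.2912*v^3 - 14.4734*v^2 - 13.4721*v - 2.368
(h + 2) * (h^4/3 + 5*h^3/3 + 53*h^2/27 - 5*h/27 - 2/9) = h^5/3 + 7*h^4/3 + 143*h^3/27 + 101*h^2/27 - 16*h/27 - 4/9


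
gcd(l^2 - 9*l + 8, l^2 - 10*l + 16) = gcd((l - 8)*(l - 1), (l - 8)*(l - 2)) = l - 8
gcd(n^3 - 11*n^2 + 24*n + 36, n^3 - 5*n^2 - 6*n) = n^2 - 5*n - 6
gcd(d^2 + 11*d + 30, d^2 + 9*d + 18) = d + 6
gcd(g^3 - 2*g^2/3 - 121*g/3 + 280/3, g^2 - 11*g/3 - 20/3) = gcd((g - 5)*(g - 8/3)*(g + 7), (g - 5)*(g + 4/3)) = g - 5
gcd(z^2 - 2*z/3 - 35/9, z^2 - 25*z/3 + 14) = z - 7/3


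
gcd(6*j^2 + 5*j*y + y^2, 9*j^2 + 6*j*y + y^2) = 3*j + y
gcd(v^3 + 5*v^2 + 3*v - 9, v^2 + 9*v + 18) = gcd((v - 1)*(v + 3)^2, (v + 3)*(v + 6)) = v + 3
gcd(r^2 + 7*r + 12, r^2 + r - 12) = r + 4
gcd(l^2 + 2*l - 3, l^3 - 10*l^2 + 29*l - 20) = l - 1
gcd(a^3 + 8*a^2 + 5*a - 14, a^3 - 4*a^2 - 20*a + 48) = 1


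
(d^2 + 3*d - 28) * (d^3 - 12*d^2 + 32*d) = d^5 - 9*d^4 - 32*d^3 + 432*d^2 - 896*d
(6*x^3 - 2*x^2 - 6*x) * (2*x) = 12*x^4 - 4*x^3 - 12*x^2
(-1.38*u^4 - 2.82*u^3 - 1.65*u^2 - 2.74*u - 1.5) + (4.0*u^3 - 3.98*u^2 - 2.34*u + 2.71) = -1.38*u^4 + 1.18*u^3 - 5.63*u^2 - 5.08*u + 1.21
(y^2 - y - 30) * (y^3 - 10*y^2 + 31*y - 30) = y^5 - 11*y^4 + 11*y^3 + 239*y^2 - 900*y + 900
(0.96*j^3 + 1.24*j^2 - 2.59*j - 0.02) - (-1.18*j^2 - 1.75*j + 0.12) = 0.96*j^3 + 2.42*j^2 - 0.84*j - 0.14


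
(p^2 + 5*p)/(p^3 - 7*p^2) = (p + 5)/(p*(p - 7))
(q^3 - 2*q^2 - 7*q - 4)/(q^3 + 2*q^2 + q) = (q - 4)/q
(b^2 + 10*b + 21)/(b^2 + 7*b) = (b + 3)/b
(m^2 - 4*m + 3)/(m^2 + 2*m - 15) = (m - 1)/(m + 5)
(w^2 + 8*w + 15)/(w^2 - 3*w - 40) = (w + 3)/(w - 8)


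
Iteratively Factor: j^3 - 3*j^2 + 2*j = (j)*(j^2 - 3*j + 2) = j*(j - 1)*(j - 2)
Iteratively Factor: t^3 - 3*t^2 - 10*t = (t - 5)*(t^2 + 2*t) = (t - 5)*(t + 2)*(t)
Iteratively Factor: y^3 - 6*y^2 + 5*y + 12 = (y - 3)*(y^2 - 3*y - 4) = (y - 3)*(y + 1)*(y - 4)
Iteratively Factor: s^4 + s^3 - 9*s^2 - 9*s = (s - 3)*(s^3 + 4*s^2 + 3*s) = (s - 3)*(s + 1)*(s^2 + 3*s) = s*(s - 3)*(s + 1)*(s + 3)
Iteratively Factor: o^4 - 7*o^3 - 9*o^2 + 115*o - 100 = (o - 1)*(o^3 - 6*o^2 - 15*o + 100) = (o - 1)*(o + 4)*(o^2 - 10*o + 25) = (o - 5)*(o - 1)*(o + 4)*(o - 5)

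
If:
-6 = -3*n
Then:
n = 2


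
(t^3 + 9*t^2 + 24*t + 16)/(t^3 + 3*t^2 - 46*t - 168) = (t^2 + 5*t + 4)/(t^2 - t - 42)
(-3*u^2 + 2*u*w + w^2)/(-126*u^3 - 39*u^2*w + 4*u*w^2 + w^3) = (u - w)/(42*u^2 - u*w - w^2)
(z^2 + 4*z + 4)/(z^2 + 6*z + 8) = (z + 2)/(z + 4)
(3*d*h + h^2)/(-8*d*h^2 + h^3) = (-3*d - h)/(h*(8*d - h))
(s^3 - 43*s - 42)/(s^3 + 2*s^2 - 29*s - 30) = (s - 7)/(s - 5)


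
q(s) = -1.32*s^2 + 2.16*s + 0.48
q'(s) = 2.16 - 2.64*s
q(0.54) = 1.26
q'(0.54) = 0.73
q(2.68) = -3.21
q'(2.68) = -4.92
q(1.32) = 1.03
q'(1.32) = -1.32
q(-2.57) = -13.79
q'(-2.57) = 8.94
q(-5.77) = -55.93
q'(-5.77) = 17.39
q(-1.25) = -4.28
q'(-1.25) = 5.46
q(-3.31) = -21.13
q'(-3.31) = 10.90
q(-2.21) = -10.74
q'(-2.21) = 7.99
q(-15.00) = -328.92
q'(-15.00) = 41.76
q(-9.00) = -125.88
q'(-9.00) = 25.92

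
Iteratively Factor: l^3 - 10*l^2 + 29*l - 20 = (l - 1)*(l^2 - 9*l + 20) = (l - 5)*(l - 1)*(l - 4)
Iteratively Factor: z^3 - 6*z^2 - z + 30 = (z + 2)*(z^2 - 8*z + 15) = (z - 3)*(z + 2)*(z - 5)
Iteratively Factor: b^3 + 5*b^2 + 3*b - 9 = (b + 3)*(b^2 + 2*b - 3) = (b - 1)*(b + 3)*(b + 3)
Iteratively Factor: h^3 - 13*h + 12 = (h + 4)*(h^2 - 4*h + 3) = (h - 3)*(h + 4)*(h - 1)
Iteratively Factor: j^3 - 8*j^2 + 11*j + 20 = (j - 4)*(j^2 - 4*j - 5) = (j - 4)*(j + 1)*(j - 5)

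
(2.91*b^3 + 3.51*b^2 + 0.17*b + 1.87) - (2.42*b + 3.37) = 2.91*b^3 + 3.51*b^2 - 2.25*b - 1.5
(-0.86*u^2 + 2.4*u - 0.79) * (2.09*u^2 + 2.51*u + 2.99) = -1.7974*u^4 + 2.8574*u^3 + 1.8015*u^2 + 5.1931*u - 2.3621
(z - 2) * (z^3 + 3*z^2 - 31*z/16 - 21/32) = z^4 + z^3 - 127*z^2/16 + 103*z/32 + 21/16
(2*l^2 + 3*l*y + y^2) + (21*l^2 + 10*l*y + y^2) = 23*l^2 + 13*l*y + 2*y^2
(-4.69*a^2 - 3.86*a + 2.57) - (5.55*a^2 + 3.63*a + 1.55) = -10.24*a^2 - 7.49*a + 1.02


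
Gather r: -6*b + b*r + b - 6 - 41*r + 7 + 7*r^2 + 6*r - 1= -5*b + 7*r^2 + r*(b - 35)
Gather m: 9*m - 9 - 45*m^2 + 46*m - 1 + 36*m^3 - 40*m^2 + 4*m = 36*m^3 - 85*m^2 + 59*m - 10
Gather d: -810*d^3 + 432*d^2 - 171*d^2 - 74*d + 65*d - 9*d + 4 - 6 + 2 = -810*d^3 + 261*d^2 - 18*d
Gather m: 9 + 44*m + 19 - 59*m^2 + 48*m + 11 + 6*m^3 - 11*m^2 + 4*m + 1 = 6*m^3 - 70*m^2 + 96*m + 40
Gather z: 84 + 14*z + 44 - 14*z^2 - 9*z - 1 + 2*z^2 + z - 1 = -12*z^2 + 6*z + 126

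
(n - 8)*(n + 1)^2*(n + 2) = n^4 - 4*n^3 - 27*n^2 - 38*n - 16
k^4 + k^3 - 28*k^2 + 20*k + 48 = (k - 4)*(k - 2)*(k + 1)*(k + 6)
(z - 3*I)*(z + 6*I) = z^2 + 3*I*z + 18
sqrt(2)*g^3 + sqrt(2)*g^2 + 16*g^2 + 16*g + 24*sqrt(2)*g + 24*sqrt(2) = (g + 2*sqrt(2))*(g + 6*sqrt(2))*(sqrt(2)*g + sqrt(2))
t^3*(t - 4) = t^4 - 4*t^3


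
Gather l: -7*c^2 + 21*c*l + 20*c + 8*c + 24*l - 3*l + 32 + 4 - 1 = -7*c^2 + 28*c + l*(21*c + 21) + 35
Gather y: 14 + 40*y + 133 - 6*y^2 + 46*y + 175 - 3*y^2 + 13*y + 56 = -9*y^2 + 99*y + 378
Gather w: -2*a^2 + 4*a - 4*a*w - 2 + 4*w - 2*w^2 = -2*a^2 + 4*a - 2*w^2 + w*(4 - 4*a) - 2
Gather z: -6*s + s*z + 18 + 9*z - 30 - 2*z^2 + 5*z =-6*s - 2*z^2 + z*(s + 14) - 12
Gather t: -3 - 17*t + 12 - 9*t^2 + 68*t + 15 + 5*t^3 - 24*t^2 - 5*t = 5*t^3 - 33*t^2 + 46*t + 24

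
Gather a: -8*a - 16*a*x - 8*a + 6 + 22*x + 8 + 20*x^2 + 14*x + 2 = a*(-16*x - 16) + 20*x^2 + 36*x + 16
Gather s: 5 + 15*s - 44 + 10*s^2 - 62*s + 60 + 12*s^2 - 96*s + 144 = 22*s^2 - 143*s + 165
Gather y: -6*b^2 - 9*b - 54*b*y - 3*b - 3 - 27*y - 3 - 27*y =-6*b^2 - 12*b + y*(-54*b - 54) - 6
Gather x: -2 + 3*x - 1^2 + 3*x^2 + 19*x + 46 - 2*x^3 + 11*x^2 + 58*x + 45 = -2*x^3 + 14*x^2 + 80*x + 88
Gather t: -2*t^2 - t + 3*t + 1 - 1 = -2*t^2 + 2*t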